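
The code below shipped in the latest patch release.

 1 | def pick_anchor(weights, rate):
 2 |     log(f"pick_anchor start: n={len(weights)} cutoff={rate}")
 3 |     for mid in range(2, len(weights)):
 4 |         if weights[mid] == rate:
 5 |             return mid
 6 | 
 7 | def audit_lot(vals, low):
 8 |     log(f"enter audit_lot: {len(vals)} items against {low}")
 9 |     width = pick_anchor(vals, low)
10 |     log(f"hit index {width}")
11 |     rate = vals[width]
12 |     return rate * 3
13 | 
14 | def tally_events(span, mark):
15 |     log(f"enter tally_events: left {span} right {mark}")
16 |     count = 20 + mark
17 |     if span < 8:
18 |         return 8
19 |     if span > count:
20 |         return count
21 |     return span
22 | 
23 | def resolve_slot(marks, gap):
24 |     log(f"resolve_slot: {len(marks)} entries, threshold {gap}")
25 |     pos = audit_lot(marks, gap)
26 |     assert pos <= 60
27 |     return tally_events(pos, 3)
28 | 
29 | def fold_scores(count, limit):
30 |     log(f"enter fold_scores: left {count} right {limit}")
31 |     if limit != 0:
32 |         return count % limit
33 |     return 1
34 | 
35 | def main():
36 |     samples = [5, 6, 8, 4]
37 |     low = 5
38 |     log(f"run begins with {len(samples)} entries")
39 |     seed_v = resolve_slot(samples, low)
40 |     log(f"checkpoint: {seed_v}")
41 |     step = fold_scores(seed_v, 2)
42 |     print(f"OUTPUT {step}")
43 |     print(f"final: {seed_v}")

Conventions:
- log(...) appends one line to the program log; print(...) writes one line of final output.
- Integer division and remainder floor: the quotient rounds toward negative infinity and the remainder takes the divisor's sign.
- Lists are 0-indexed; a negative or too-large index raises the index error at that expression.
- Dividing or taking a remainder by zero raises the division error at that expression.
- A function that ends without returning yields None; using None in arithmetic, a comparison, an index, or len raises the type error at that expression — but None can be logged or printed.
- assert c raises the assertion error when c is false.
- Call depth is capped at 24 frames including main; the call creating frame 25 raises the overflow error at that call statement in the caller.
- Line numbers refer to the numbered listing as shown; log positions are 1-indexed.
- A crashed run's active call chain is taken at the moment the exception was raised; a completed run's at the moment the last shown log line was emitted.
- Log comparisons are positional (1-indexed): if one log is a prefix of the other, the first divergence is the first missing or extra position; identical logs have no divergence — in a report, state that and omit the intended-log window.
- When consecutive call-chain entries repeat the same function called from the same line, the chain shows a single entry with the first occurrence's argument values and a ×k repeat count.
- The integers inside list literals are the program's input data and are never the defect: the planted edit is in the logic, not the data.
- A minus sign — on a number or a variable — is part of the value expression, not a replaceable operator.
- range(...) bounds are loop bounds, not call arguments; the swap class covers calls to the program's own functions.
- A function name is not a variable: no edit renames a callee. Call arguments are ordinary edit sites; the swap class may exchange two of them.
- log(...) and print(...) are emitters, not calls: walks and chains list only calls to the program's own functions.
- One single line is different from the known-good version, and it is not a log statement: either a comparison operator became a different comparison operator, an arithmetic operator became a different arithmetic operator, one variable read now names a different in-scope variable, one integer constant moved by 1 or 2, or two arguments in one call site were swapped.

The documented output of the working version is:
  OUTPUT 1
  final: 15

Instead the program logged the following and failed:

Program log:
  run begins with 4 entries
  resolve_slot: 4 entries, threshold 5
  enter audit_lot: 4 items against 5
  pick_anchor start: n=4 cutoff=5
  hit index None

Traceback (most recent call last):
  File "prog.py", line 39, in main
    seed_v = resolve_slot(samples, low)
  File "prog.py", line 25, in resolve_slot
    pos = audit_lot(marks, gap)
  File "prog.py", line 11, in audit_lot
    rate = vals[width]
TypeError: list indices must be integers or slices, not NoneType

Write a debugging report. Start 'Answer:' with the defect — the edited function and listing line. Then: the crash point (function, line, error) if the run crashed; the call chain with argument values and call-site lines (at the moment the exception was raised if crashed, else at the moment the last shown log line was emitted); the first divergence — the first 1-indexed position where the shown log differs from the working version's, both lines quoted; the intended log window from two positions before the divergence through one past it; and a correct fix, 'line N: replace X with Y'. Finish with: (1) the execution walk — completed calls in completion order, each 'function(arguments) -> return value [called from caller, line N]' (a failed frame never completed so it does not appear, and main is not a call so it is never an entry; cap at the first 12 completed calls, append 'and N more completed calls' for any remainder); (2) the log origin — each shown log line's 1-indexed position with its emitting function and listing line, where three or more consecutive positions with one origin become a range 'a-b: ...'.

Answer: the defect is in pick_anchor at line 3.
Key fact: Log line 5 is where behavior first shows: 'hit index None' appears instead of 'hit index 0'.
Crash: audit_lot, line 11, TypeError.
Call chain: main -> resolve_slot([5, 6, 8, 4], 5) (called at line 39) -> audit_lot([5, 6, 8, 4], 5) (called at line 25).
First divergence: position 5 — shown 'hit index None', intended 'hit index 0'.
Intended log window:
  3: enter audit_lot: 4 items against 5
  4: pick_anchor start: n=4 cutoff=5
  5: hit index 0
  6: enter tally_events: left 15 right 3
Execution walk:
  pick_anchor([5, 6, 8, 4], 5) -> None  [called from audit_lot, line 9]
Log origins:
  1: emitted by main (line 38)
  2: emitted by resolve_slot (line 24)
  3: emitted by audit_lot (line 8)
  4: emitted by pick_anchor (line 2)
  5: emitted by audit_lot (line 10)
A correct fix: line 3: replace `2` with `0`.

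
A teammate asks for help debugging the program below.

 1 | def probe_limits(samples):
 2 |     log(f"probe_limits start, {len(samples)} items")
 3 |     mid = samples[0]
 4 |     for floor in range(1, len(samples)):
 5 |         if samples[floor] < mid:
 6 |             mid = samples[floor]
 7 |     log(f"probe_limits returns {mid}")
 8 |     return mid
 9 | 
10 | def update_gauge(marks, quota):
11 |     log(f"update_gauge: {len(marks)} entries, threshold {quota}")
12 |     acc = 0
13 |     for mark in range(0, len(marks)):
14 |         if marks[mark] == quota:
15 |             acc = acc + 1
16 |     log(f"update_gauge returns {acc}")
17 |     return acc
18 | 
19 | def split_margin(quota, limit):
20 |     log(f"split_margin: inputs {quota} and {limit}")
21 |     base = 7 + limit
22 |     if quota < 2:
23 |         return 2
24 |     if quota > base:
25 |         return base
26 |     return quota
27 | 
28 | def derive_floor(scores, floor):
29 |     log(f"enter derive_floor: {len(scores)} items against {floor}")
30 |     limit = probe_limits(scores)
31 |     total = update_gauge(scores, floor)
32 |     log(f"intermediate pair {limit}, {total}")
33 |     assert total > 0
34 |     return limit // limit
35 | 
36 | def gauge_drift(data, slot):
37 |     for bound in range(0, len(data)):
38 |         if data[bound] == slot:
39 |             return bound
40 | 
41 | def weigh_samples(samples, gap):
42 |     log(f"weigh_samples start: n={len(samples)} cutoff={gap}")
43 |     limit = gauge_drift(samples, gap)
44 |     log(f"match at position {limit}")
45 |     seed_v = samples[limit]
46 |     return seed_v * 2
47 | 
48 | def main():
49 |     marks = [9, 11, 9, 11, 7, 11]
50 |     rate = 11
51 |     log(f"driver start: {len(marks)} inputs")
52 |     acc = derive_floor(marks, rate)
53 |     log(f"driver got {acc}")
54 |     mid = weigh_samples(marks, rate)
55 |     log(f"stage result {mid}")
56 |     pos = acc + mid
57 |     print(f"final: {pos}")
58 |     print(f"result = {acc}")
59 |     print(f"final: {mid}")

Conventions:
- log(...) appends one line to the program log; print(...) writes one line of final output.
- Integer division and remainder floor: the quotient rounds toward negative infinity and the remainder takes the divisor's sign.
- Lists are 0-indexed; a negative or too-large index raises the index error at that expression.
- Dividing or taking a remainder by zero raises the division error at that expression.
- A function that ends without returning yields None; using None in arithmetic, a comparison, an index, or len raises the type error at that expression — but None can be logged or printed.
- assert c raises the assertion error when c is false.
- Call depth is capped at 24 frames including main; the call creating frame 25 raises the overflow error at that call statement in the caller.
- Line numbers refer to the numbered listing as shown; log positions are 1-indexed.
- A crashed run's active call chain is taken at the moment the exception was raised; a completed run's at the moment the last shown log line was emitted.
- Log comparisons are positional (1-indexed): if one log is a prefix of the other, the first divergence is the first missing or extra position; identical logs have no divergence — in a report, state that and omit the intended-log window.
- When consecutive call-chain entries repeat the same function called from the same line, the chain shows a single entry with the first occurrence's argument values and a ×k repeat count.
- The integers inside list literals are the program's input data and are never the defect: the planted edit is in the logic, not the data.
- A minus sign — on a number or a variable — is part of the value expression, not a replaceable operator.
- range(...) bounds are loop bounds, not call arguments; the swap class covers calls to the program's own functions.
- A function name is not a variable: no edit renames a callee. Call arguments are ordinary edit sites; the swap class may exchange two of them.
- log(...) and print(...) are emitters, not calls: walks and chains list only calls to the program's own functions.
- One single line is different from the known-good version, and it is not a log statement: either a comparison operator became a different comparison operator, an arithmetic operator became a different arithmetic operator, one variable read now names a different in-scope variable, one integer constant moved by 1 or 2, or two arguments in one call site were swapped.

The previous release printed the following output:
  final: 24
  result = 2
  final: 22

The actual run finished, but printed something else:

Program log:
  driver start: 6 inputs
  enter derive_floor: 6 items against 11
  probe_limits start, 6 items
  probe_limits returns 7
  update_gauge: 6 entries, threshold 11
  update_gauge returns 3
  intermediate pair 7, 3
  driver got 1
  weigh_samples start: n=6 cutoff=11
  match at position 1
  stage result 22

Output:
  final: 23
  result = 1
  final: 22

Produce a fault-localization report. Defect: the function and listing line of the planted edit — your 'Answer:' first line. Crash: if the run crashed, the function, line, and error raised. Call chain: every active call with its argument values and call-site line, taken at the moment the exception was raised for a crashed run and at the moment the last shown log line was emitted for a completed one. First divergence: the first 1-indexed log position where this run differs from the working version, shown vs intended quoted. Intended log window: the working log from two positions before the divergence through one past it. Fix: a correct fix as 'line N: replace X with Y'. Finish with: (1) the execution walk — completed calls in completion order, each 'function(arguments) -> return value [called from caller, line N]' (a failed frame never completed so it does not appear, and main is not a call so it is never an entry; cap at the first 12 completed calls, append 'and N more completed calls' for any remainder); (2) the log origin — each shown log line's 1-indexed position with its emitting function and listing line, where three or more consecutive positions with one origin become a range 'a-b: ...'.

Answer: the defect is in derive_floor at line 34.
Key fact: Everything matches until log position 8, which reads 'driver got 1' in place of 'driver got 2'.
Call chain: main.
First divergence: at position 8 the run shows 'driver got 1' where the working version logs 'driver got 2'.
Intended log window:
  6: update_gauge returns 3
  7: intermediate pair 7, 3
  8: driver got 2
  9: weigh_samples start: n=6 cutoff=11
Execution walk:
  probe_limits([9, 11, 9, 11, 7, 11]) -> 7  [called from derive_floor, line 30]
  update_gauge([9, 11, 9, 11, 7, 11], 11) -> 3  [called from derive_floor, line 31]
  derive_floor([9, 11, 9, 11, 7, 11], 11) -> 1  [called from main, line 52]
  gauge_drift([9, 11, 9, 11, 7, 11], 11) -> 1  [called from weigh_samples, line 43]
  weigh_samples([9, 11, 9, 11, 7, 11], 11) -> 22  [called from main, line 54]
Log line origins:
  1: emitted by main (line 51)
  2: emitted by derive_floor (line 29)
  3: emitted by probe_limits (line 2)
  4: emitted by probe_limits (line 7)
  5: emitted by update_gauge (line 11)
  6: emitted by update_gauge (line 16)
  7: emitted by derive_floor (line 32)
  8: emitted by main (line 53)
  9: emitted by weigh_samples (line 42)
  10: emitted by weigh_samples (line 44)
  11: emitted by main (line 55)
A correct fix: line 34: replace `limit // limit` with `limit // total`.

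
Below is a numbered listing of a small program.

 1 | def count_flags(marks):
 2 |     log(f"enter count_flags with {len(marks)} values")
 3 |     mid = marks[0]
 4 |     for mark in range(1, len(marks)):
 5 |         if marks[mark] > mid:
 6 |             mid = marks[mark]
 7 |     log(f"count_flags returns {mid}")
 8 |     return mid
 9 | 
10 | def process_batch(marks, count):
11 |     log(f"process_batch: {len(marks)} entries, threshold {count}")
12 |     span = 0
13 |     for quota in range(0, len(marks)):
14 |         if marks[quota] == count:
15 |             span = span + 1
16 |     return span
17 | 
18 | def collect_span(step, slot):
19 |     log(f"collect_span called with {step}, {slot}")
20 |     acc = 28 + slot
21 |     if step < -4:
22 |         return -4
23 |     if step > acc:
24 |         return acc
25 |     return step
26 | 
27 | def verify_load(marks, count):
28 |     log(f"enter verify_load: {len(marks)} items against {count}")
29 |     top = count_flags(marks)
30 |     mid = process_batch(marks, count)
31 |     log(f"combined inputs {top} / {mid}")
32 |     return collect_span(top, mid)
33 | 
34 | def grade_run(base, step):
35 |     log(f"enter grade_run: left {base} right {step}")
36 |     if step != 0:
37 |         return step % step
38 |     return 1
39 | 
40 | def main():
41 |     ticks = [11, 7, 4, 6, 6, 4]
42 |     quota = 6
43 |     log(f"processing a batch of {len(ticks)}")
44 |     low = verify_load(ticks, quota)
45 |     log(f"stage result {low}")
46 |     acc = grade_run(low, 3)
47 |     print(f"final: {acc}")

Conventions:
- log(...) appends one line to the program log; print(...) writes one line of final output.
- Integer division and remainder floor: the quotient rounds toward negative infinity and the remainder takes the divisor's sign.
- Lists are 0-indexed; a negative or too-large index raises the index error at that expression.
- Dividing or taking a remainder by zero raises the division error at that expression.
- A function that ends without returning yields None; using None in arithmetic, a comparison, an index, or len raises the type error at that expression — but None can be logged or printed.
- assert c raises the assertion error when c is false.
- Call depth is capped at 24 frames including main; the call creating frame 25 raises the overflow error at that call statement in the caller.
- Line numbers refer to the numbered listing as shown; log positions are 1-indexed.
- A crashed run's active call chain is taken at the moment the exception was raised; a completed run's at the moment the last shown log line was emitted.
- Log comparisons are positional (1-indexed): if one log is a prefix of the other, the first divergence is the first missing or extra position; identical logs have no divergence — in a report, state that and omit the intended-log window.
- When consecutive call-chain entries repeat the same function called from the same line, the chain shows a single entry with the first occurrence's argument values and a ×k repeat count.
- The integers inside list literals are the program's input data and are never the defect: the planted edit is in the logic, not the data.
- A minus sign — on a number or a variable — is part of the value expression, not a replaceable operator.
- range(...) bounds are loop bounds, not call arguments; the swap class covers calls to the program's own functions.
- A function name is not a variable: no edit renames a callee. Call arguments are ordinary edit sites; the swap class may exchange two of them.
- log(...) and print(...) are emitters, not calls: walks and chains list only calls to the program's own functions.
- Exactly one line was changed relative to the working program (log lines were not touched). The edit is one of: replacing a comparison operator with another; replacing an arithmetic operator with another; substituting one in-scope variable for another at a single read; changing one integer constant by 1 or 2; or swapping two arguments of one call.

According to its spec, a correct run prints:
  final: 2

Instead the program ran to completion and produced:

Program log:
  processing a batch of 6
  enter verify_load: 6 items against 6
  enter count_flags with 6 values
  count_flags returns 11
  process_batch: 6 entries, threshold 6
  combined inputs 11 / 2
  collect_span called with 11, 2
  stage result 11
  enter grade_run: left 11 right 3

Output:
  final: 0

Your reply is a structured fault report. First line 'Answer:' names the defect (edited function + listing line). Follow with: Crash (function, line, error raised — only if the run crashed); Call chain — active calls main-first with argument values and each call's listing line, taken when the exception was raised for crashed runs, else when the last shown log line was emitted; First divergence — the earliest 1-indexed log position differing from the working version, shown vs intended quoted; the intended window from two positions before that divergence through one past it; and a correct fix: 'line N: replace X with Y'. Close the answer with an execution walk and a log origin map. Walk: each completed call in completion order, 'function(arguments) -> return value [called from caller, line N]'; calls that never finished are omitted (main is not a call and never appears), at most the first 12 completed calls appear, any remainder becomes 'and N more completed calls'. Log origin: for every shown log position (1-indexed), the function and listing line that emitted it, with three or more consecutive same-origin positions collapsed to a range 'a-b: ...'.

Answer: the defect is in grade_run at line 37.
The tell: The logs agree in full; only the final output differs.
Call chain: main -> grade_run(11, 3) (called at line 46).
First divergence: none (the log streams are identical).
Execution walk:
  count_flags([11, 7, 4, 6, 6, 4]) -> 11  [called from verify_load, line 29]
  process_batch([11, 7, 4, 6, 6, 4], 6) -> 2  [called from verify_load, line 30]
  collect_span(11, 2) -> 11  [called from verify_load, line 32]
  verify_load([11, 7, 4, 6, 6, 4], 6) -> 11  [called from main, line 44]
  grade_run(11, 3) -> 0  [called from main, line 46]
Log origins:
  1: logged in main at line 43
  2: logged in verify_load at line 28
  3: logged in count_flags at line 2
  4: logged in count_flags at line 7
  5: logged in process_batch at line 11
  6: logged in verify_load at line 31
  7: logged in collect_span at line 19
  8: logged in main at line 45
  9: logged in grade_run at line 35
A correct fix: line 37: replace `step % step` with `base % step`.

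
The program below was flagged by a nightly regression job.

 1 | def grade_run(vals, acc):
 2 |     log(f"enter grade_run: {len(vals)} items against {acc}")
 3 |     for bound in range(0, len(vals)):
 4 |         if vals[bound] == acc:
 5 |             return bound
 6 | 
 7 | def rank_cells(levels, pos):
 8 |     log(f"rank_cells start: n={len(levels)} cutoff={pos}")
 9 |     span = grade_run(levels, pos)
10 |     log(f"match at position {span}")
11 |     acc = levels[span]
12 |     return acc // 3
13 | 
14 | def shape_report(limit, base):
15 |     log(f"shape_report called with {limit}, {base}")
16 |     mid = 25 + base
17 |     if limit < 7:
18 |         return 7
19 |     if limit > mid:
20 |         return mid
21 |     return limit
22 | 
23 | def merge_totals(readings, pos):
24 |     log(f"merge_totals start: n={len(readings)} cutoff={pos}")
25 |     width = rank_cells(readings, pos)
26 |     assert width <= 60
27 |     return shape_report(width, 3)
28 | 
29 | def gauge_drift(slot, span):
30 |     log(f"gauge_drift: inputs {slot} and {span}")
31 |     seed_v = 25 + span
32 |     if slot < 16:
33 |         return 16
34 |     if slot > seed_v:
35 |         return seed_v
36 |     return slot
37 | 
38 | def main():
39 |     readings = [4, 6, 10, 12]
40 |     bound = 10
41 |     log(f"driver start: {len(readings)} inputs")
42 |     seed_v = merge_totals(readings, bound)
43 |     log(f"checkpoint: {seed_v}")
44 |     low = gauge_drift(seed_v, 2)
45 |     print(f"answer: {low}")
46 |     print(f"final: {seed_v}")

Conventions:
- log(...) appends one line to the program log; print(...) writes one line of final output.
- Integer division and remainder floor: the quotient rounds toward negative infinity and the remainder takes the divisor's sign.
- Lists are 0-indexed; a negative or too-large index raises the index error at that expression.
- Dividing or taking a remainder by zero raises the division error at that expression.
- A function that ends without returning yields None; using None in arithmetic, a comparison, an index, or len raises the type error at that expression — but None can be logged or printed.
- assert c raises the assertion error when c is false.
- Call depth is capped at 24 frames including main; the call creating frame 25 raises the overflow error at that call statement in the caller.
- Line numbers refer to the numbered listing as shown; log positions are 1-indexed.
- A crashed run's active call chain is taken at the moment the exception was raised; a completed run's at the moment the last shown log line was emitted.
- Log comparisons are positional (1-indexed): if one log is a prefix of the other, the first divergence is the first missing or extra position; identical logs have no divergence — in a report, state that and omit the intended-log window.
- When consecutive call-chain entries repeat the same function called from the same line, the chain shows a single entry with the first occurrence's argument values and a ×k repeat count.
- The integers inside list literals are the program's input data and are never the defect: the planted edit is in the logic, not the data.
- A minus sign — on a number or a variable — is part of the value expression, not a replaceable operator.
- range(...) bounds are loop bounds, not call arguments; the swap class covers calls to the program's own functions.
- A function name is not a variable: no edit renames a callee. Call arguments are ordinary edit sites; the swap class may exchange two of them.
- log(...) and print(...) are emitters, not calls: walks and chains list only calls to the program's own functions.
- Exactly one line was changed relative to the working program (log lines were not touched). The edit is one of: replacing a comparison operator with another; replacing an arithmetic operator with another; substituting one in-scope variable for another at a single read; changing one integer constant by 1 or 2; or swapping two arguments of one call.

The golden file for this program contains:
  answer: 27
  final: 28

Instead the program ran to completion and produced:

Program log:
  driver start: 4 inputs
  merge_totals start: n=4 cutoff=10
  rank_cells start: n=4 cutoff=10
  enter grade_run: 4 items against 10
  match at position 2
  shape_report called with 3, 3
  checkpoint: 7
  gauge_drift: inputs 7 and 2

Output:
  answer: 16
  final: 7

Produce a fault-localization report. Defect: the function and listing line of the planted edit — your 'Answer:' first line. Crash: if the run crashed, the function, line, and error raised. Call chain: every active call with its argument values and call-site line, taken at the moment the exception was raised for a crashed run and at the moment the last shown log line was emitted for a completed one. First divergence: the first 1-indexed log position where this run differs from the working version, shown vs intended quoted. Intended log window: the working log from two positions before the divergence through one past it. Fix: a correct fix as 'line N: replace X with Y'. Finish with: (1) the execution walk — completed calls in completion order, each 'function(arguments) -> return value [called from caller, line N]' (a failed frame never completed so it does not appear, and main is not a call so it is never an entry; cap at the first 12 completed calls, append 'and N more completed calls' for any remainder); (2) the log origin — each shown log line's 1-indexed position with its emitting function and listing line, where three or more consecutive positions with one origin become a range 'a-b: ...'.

Answer: the defect is in rank_cells at line 12.
Key observation: At log position 6 the runs split — shown 'shape_report called with 3, 3', but the working version logs 'shape_report called with 30, 3'.
Call chain: main -> gauge_drift(7, 2) (called at line 44).
First divergence: at position 6 the run shows 'shape_report called with 3, 3' where the working version logs 'shape_report called with 30, 3'.
Intended log window:
  4: enter grade_run: 4 items against 10
  5: match at position 2
  6: shape_report called with 30, 3
  7: checkpoint: 28
Execution walk:
  grade_run([4, 6, 10, 12], 10) -> 2  [called from rank_cells, line 9]
  rank_cells([4, 6, 10, 12], 10) -> 3  [called from merge_totals, line 25]
  shape_report(3, 3) -> 7  [called from merge_totals, line 27]
  merge_totals([4, 6, 10, 12], 10) -> 7  [called from main, line 42]
  gauge_drift(7, 2) -> 16  [called from main, line 44]
Log origins:
  1: emitted by main (line 41)
  2: emitted by merge_totals (line 24)
  3: emitted by rank_cells (line 8)
  4: emitted by grade_run (line 2)
  5: emitted by rank_cells (line 10)
  6: emitted by shape_report (line 15)
  7: emitted by main (line 43)
  8: emitted by gauge_drift (line 30)
A correct fix: line 12: replace `//` with `*`.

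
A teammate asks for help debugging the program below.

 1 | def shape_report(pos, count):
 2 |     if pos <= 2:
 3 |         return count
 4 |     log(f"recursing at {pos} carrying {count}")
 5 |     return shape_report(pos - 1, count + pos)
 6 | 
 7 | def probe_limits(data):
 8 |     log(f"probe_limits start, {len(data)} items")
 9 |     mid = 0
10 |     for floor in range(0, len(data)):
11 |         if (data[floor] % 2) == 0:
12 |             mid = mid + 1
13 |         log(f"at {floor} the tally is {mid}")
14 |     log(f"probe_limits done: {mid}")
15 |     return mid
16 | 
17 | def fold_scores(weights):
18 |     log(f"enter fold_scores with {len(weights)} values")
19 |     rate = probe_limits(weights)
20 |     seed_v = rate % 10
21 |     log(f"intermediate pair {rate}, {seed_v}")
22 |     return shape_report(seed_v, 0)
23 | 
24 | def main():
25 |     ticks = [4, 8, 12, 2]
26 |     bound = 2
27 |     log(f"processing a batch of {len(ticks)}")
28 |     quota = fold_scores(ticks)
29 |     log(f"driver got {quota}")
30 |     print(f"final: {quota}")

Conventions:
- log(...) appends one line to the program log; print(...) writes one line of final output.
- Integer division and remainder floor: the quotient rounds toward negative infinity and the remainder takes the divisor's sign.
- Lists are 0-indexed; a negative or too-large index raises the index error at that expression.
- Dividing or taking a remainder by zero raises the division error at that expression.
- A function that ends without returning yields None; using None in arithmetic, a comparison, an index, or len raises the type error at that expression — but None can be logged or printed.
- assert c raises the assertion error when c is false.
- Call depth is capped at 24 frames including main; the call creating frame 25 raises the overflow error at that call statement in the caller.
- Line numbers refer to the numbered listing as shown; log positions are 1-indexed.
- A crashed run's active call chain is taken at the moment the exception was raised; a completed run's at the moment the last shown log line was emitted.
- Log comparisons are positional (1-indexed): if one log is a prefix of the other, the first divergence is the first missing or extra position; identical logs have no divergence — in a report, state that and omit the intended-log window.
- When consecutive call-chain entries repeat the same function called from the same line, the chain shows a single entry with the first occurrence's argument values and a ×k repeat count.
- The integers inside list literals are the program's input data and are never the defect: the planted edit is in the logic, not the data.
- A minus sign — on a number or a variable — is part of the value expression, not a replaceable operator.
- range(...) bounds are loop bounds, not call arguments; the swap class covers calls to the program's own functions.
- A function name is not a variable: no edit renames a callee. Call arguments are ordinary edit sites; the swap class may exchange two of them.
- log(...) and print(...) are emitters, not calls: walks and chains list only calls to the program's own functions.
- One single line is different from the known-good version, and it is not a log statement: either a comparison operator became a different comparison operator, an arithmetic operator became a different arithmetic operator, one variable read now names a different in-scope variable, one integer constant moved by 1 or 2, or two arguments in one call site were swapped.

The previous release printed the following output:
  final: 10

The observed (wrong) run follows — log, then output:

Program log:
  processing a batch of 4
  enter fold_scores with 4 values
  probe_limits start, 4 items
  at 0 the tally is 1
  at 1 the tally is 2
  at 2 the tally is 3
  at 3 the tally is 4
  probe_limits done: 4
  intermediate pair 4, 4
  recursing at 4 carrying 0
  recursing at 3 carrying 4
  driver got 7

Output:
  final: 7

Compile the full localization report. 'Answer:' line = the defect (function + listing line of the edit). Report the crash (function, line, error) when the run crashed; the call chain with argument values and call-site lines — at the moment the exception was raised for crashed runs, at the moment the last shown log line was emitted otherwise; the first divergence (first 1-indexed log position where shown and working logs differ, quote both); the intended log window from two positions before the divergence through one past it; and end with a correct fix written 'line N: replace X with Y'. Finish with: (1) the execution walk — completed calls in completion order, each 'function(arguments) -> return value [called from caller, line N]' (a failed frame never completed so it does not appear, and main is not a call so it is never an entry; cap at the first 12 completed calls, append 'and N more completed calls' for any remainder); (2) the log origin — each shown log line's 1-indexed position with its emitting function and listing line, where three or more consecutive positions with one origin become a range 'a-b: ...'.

Answer: the defect is in shape_report at line 2.
Key observation: The earliest visible damage is log position 12 — 'driver got 7' rather than the intended 'recursing at 2 carrying 7'.
Call chain: main.
First divergence: at position 12 the run shows 'driver got 7' where the working version logs 'recursing at 2 carrying 7'.
Intended log window:
  10: recursing at 4 carrying 0
  11: recursing at 3 carrying 4
  12: recursing at 2 carrying 7
  13: recursing at 1 carrying 9
Execution walk:
  probe_limits([4, 8, 12, 2]) -> 4  [called from fold_scores, line 19]
  shape_report(2, 7) -> 7  [called from shape_report, line 5]
  shape_report(3, 4) -> 7  [called from shape_report, line 5]
  shape_report(4, 0) -> 7  [called from fold_scores, line 22]
  fold_scores([4, 8, 12, 2]) -> 7  [called from main, line 28]
Log origin:
  1: from main, line 27
  2: from fold_scores, line 18
  3: from probe_limits, line 8
  4-7: from probe_limits, line 13
  8: from probe_limits, line 14
  9: from fold_scores, line 21
  10: from shape_report, line 4
  11: from shape_report, line 4
  12: from main, line 29
A correct fix: line 2: replace `2` with `0`.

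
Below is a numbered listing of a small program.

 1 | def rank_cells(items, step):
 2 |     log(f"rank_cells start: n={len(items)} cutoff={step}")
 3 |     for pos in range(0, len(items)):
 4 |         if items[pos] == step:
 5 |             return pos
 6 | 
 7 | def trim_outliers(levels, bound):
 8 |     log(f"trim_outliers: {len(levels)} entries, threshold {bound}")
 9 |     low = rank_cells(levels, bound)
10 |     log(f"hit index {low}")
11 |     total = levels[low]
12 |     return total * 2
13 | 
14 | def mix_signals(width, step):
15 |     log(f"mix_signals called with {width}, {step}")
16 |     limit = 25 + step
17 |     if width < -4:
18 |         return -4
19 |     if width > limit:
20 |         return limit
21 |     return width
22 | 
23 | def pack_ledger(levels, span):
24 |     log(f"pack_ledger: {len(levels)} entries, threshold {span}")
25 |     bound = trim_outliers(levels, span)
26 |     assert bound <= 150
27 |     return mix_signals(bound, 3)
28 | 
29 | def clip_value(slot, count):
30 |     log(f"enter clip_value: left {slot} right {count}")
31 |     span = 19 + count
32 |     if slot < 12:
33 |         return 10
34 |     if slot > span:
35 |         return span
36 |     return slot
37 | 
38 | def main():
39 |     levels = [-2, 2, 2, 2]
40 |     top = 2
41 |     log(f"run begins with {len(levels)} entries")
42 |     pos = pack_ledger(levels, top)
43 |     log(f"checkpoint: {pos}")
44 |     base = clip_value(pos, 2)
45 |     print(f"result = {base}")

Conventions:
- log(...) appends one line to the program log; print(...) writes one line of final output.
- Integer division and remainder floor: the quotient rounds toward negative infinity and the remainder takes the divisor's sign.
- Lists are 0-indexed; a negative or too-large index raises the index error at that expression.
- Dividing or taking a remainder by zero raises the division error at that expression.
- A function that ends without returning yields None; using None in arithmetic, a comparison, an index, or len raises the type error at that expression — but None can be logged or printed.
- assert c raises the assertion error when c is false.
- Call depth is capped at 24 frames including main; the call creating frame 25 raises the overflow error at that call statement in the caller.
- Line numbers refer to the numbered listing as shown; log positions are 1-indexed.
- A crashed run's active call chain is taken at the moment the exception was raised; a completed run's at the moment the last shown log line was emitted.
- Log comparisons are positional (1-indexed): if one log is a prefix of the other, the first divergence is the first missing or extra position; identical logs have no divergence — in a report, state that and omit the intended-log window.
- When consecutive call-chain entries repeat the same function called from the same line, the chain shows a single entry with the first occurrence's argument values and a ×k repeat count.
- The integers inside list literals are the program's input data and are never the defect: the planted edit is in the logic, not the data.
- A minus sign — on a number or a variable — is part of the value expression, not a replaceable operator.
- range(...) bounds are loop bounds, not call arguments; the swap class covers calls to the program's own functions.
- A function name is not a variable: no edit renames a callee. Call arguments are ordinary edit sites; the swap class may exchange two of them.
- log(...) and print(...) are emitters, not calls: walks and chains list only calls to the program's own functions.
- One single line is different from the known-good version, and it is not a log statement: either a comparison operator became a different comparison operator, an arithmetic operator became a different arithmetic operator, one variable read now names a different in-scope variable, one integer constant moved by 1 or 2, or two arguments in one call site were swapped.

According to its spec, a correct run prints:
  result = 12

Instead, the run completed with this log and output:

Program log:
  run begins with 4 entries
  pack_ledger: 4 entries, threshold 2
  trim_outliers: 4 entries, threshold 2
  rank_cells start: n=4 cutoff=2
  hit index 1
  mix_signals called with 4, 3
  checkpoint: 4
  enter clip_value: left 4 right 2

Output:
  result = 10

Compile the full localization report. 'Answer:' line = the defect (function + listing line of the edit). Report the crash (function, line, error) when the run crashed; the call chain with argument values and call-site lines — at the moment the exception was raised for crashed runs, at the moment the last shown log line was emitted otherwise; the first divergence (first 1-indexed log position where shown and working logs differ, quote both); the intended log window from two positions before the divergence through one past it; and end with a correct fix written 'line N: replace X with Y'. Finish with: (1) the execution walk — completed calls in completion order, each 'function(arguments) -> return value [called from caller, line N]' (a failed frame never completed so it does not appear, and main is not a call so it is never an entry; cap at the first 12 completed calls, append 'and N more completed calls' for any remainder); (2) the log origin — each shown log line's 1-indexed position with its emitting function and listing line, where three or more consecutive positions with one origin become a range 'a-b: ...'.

Answer: the defect is in clip_value at line 33.
Key observation: Nothing in the log betrays the bug — only the output does.
Call chain: main -> clip_value(4, 2) (called at line 44).
First divergence: there is none — every log position agrees.
Execution walk:
  rank_cells([-2, 2, 2, 2], 2) -> 1  [called from trim_outliers, line 9]
  trim_outliers([-2, 2, 2, 2], 2) -> 4  [called from pack_ledger, line 25]
  mix_signals(4, 3) -> 4  [called from pack_ledger, line 27]
  pack_ledger([-2, 2, 2, 2], 2) -> 4  [called from main, line 42]
  clip_value(4, 2) -> 10  [called from main, line 44]
Log origins:
  1: logged in main at line 41
  2: logged in pack_ledger at line 24
  3: logged in trim_outliers at line 8
  4: logged in rank_cells at line 2
  5: logged in trim_outliers at line 10
  6: logged in mix_signals at line 15
  7: logged in main at line 43
  8: logged in clip_value at line 30
A correct fix: line 33: replace `10` with `12`.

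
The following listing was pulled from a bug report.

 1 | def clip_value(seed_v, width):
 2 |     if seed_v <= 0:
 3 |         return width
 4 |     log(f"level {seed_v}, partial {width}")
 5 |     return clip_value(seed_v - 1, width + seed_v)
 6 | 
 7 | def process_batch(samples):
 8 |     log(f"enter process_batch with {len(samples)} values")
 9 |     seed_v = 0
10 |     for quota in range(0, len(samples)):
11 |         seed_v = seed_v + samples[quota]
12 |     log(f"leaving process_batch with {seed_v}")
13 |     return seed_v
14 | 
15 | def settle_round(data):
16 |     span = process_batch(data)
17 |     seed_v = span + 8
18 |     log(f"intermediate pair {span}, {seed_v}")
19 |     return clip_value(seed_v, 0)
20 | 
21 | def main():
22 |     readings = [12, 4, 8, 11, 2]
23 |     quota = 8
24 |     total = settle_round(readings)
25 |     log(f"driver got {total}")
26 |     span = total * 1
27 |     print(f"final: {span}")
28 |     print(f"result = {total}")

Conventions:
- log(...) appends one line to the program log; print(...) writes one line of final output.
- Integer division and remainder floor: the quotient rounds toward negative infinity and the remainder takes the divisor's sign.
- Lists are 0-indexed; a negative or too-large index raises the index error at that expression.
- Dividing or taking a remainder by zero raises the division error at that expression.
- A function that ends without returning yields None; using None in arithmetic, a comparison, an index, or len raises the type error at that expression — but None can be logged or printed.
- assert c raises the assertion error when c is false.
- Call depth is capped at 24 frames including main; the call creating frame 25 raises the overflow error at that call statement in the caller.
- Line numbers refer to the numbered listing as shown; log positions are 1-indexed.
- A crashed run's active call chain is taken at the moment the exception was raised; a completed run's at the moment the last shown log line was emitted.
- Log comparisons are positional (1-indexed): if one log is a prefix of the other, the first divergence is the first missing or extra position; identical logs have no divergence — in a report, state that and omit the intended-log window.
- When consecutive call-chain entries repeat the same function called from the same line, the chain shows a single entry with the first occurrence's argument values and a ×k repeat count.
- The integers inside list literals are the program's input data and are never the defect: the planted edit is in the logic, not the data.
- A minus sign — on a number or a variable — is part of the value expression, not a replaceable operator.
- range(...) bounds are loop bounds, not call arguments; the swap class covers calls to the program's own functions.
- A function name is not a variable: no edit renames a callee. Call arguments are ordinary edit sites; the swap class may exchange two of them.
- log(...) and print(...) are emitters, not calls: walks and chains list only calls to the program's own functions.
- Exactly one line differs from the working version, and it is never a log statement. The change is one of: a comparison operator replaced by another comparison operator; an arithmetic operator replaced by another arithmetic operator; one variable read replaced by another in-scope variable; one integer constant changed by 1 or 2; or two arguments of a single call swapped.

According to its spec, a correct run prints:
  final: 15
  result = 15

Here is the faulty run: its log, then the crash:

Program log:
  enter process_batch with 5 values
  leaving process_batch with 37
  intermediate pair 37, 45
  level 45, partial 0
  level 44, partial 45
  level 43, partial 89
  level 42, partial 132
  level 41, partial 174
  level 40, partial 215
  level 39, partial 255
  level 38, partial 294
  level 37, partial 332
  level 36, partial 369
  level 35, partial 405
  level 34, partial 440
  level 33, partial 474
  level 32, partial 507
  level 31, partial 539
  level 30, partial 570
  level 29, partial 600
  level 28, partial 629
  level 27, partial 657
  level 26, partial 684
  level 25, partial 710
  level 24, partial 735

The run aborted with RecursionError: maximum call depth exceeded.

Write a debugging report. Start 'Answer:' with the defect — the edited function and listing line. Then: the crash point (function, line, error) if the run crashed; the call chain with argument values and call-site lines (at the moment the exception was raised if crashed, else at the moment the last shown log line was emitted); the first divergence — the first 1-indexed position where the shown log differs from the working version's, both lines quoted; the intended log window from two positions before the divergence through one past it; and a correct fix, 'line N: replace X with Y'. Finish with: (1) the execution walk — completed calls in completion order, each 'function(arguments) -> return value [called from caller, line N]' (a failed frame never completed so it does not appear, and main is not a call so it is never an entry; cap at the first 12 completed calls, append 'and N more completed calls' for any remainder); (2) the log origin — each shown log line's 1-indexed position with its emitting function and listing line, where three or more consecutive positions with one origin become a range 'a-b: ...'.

Answer: the defect is in settle_round at line 17.
The tell: The log first diverges at position 3: the faulty run prints 'intermediate pair 37, 45' where the working version prints 'intermediate pair 37, 5'.
Crash: clip_value, line 5, RecursionError.
Call chain: main -> settle_round([12, 4, 8, 11, 2]) (called at line 24) -> clip_value(45, 0) (called at line 19) -> clip_value(44, 45) (called at line 5) ×21.
First divergence: position 3 — the shown line 'intermediate pair 37, 45' should read 'intermediate pair 37, 5'.
Intended log window:
  1: enter process_batch with 5 values
  2: leaving process_batch with 37
  3: intermediate pair 37, 5
  4: level 5, partial 0
Execution walk:
  process_batch([12, 4, 8, 11, 2]) -> 37  [called from settle_round, line 16]
Log origins:
  1: emitted by process_batch (line 8)
  2: emitted by process_batch (line 12)
  3: emitted by settle_round (line 18)
  4-25: emitted by clip_value (line 4)
A correct fix: line 17: replace `+` with `%`.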